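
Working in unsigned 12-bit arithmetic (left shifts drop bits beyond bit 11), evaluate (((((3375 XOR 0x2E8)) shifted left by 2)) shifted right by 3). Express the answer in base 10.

3375 = 110100101111
0x2E8 = 001011101000
→ XOR → 111111000111 = 4039
→ shifted left by 2 (mod 2^12) → 111100011100 = 3868
→ shifted right by 3 → 000111100011 = 483

483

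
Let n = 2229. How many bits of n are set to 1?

2229 = 100010110101
Count the 1s: 1 + 1 + 1 + 1 + 1 + 1 = 6

6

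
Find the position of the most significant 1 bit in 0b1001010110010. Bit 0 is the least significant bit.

0b1001010110010 = 1001010110010
The topmost 1 is at position 12 (since 2^12 = 4096 ≤ 4786 < 8192).

12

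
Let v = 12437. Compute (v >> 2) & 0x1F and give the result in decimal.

v = 11000010010101
Shift right by 2: 110000100101
Mask low 5 bits: 00101 = 5

5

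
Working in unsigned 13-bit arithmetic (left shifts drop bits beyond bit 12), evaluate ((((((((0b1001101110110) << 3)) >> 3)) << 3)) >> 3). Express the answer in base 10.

0b1001101110110 = 1001101110110
→ << 3 (mod 2^13) → 1101110110000 = 7088
→ >> 3 → 0001101110110 = 886
→ << 3 (mod 2^13) → 1101110110000 = 7088
→ >> 3 → 0001101110110 = 886

886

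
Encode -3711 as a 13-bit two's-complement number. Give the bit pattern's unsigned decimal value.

4481

3711 in 13 bits: 0111001111111
Invert: 1000110000000
Add 1:  1000110000001 = 4481
(Check: 2^13 - 3711 = 8192 - 3711 = 4481.)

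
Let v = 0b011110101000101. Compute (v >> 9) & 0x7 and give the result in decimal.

6

v = 011110101000101
Shift right by 9: 011110
Mask low 3 bits: 110 = 6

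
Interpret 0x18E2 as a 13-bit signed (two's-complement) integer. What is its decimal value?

pattern = 1100011100010 (MSB is 1 ⇒ negative)
Invert: 0011100011101, add 1 → 0011100011110 = 1822, so the value is -1822.
(Equivalently: 6370 - 2^13 = 6370 - 8192 = -1822.)

-1822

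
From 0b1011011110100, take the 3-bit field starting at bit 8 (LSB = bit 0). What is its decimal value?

v = 1011011110100
Shift right by 8: 10110
Mask low 3 bits: 110 = 6

6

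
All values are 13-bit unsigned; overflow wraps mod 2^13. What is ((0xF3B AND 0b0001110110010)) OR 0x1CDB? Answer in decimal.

8187

0xF3B = 0111100111011
0b0001110110010 = 0001110110010
→ AND → 0001100110010 = 818
0x1CDB = 1110011011011
→ OR → 1111111111011 = 8187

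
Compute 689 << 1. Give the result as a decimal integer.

1378

689 = 01010110001
shift left by 1 → 10101100010 = 1378
(equivalently, 689 × 2^1 = 689 × 2)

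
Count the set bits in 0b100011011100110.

8

n = 100011011100110
Count the 1s: 1 + 1 + 1 + 1 + 1 + 1 + 1 + 1 = 8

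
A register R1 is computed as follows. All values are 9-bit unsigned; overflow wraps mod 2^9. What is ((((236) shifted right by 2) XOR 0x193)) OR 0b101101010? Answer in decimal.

236 = 011101100
→ shifted right by 2 → 000111011 = 59
0x193 = 110010011
→ XOR → 110101000 = 424
0b101101010 = 101101010
→ OR → 111101010 = 490

490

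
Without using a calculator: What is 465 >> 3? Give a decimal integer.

58

465 = 111010001
shift right by 3 → 000111010 = 58
(equivalently, floor(465 / 8))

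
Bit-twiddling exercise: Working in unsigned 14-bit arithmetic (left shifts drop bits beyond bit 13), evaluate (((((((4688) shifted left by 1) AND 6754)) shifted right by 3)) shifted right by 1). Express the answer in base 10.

4688 = 01001001010000
→ shifted left by 1 (mod 2^14) → 10010010100000 = 9376
6754 = 01101001100010
→ AND → 00000000100000 = 32
→ shifted right by 3 → 00000000000100 = 4
→ shifted right by 1 → 00000000000010 = 2

2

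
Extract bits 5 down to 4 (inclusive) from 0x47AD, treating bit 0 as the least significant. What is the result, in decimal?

v = 100011110101101
Shift right by 4: 10001111010
Mask low 2 bits: 10 = 2

2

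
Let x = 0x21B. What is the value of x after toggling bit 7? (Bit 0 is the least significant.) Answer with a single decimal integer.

x = 1000011011
bit 7 is currently 0; toggle it via x ^ (1 << 7) = x ^ 128
→ 1010011011 = 667

667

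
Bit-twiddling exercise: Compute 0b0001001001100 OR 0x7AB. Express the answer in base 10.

2031

a = 01001001100
0x7AB = 11110101011
 OR → 11111101111 = 2031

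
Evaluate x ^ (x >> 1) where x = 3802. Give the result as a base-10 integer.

x = 111011011010 = 3802
x>>1 = 011101101101
XOR  = 100110110111 = 2487
(x ^ (x >> 1) gives the standard binary-reflected Gray code of x.)

2487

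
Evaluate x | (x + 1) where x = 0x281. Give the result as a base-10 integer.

643

x = 1010000001 = 641
x + 1 = 1010000010
OR    = 1010000011 = 643
(x | (x + 1) sets the lowest cleared bit.)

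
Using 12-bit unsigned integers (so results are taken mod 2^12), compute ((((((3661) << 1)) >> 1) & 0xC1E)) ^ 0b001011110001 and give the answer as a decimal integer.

3661 = 111001001101
→ << 1 (mod 2^12) → 110010011010 = 3226
→ >> 1 → 011001001101 = 1613
0xC1E = 110000011110
→ & → 010000001100 = 1036
0b001011110001 = 001011110001
→ ^ → 011011111101 = 1789

1789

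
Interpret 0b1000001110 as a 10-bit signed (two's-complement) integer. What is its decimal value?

-498

pattern = 1000001110 (MSB is 1 ⇒ negative)
Invert: 0111110001, add 1 → 0111110010 = 498, so the value is -498.
(Equivalently: 526 - 2^10 = 526 - 1024 = -498.)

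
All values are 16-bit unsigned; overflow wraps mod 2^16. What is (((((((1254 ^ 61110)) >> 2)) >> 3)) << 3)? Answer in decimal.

1254 = 0000010011100110
61110 = 1110111010110110
→ ^ → 1110101001010000 = 59984
→ >> 2 → 0011101010010100 = 14996
→ >> 3 → 0000011101010010 = 1874
→ << 3 (mod 2^16) → 0011101010010000 = 14992

14992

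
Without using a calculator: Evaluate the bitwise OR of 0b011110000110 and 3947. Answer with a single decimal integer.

4079

a = 011110000110
3947 = 111101101011
 OR → 111111101111 = 4079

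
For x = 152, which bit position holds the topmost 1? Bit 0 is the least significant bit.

152 = 10011000
The topmost 1 is at position 7 (since 2^7 = 128 ≤ 152 < 256).

7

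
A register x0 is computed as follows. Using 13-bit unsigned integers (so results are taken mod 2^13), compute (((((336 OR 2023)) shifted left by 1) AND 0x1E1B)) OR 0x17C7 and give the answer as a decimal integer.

8143

336 = 0000101010000
2023 = 0011111100111
→ OR → 0011111110111 = 2039
→ shifted left by 1 (mod 2^13) → 0111111101110 = 4078
0x1E1B = 1111000011011
→ AND → 0111000001010 = 3594
0x17C7 = 1011111000111
→ OR → 1111111001111 = 8143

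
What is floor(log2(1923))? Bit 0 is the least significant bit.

1923 = 11110000011
The topmost 1 is at position 10 (since 2^10 = 1024 ≤ 1923 < 2048).

10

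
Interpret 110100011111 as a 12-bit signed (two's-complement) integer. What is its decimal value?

pattern = 110100011111 (MSB is 1 ⇒ negative)
Invert: 001011100000, add 1 → 001011100001 = 737, so the value is -737.
(Equivalently: 3359 - 2^12 = 3359 - 4096 = -737.)

-737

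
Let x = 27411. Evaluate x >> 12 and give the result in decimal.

27411 = 110101100010011
shift right by 12 → 000000000000110 = 6
(equivalently, floor(27411 / 4096))

6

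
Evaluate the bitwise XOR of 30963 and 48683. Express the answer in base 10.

30963 = 0111100011110011
48683 = 1011111000101011
XOR → 1100011011011000 = 50904

50904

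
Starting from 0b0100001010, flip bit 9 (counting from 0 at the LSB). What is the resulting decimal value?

x = 0100001010
bit 9 is currently 0; toggle it via x ^ (1 << 9) = x ^ 512
→ 1100001010 = 778

778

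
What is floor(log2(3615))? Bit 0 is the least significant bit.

3615 = 111000011111
The topmost 1 is at position 11 (since 2^11 = 2048 ≤ 3615 < 4096).

11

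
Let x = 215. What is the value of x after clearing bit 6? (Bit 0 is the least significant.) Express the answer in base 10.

x = 11010111
bit 6 is currently 1; clear it via x & ~(1 << 6) = x & ~64
→ 10010111 = 151

151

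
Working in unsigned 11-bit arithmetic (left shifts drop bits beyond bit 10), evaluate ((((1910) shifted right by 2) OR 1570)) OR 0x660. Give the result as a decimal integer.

2047

1910 = 11101110110
→ shifted right by 2 → 00111011101 = 477
1570 = 11000100010
→ OR → 11111111111 = 2047
0x660 = 11001100000
→ OR → 11111111111 = 2047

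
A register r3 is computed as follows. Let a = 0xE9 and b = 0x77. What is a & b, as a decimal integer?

97

0xE9 = 11101001
0x77 = 01110111
AND → 01100001 = 97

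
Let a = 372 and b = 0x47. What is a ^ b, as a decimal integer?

372 = 101110100
0x47 = 001000111
XOR → 100110011 = 307

307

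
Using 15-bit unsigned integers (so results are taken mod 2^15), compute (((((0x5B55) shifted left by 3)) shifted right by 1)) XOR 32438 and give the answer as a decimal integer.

0x5B55 = 101101101010101
→ shifted left by 3 (mod 2^15) → 101101010101000 = 23208
→ shifted right by 1 → 010110101010100 = 11604
32438 = 111111010110110
→ XOR → 101001111100010 = 21474

21474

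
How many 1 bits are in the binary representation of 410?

410 = 110011010
Count the 1s: 1 + 1 + 1 + 1 + 1 = 5

5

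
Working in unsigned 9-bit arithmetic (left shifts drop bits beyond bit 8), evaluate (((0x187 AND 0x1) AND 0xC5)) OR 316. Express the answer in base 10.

0x187 = 110000111
0x1 = 000000001
→ AND → 000000001 = 1
0xC5 = 011000101
→ AND → 000000001 = 1
316 = 100111100
→ OR → 100111101 = 317

317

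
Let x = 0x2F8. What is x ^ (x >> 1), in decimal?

900

x = 1011111000 = 760
x>>1 = 0101111100
XOR  = 1110000100 = 900
(x ^ (x >> 1) gives the standard binary-reflected Gray code of x.)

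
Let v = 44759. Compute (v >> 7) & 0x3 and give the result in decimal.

1

v = 1010111011010111
Shift right by 7: 101011101
Mask low 2 bits: 01 = 1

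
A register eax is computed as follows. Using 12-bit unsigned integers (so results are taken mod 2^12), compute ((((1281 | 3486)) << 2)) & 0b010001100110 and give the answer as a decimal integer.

1281 = 010100000001
3486 = 110110011110
→ | → 110110011111 = 3487
→ << 2 (mod 2^12) → 011001111100 = 1660
0b010001100110 = 010001100110
→ & → 010001100100 = 1124

1124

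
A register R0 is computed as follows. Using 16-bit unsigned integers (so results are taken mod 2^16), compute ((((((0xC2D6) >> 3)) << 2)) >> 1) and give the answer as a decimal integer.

12468

0xC2D6 = 1100001011010110
→ >> 3 → 0001100001011010 = 6234
→ << 2 (mod 2^16) → 0110000101101000 = 24936
→ >> 1 → 0011000010110100 = 12468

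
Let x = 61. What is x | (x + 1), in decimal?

63

x = 111101 = 61
x + 1 = 111110
OR    = 111111 = 63
(x | (x + 1) sets the lowest cleared bit.)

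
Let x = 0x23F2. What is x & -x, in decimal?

x = 10001111110010 = 9202
-x (two's complement) = …01110000001110
AND   = 00000000000010 = 2
(x & -x isolates the lowest set bit of x.)

2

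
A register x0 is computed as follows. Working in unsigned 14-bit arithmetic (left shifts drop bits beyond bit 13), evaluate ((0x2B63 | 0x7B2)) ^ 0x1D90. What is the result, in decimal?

0x2B63 = 10101101100011
0x7B2 = 00011110110010
→ | → 10111111110011 = 12275
0x1D90 = 01110110010000
→ ^ → 11001001100011 = 12899

12899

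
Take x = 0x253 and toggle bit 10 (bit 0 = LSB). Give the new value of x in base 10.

1619

x = 000001001010011
bit 10 is currently 0; toggle it via x ^ (1 << 10) = x ^ 1024
→ 000011001010011 = 1619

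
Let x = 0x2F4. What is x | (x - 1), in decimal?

759

x = 1011110100 = 756
x - 1 = 1011110011
OR    = 1011110111 = 759
(x | (x - 1) sets all bits below the lowest set bit.)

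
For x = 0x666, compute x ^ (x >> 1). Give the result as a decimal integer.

x = 11001100110 = 1638
x>>1 = 01100110011
XOR  = 10101010101 = 1365
(x ^ (x >> 1) gives the standard binary-reflected Gray code of x.)

1365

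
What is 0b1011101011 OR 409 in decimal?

a = 1011101011
409 = 0110011001
 OR → 1111111011 = 1019

1019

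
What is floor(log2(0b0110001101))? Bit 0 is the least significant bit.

8

0b0110001101 = 110001101
The topmost 1 is at position 8 (since 2^8 = 256 ≤ 397 < 512).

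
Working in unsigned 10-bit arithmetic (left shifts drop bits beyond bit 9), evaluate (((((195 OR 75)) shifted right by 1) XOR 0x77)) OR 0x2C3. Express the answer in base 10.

195 = 0011000011
75 = 0001001011
→ OR → 0011001011 = 203
→ shifted right by 1 → 0001100101 = 101
0x77 = 0001110111
→ XOR → 0000010010 = 18
0x2C3 = 1011000011
→ OR → 1011010011 = 723

723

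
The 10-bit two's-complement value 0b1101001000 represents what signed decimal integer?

-184

pattern = 1101001000 (MSB is 1 ⇒ negative)
Invert: 0010110111, add 1 → 0010111000 = 184, so the value is -184.
(Equivalently: 840 - 2^10 = 840 - 1024 = -184.)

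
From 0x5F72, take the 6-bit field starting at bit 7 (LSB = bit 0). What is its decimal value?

v = 101111101110010
Shift right by 7: 10111110
Mask low 6 bits: 111110 = 62

62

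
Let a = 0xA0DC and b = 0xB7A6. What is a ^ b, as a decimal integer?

0xA0DC = 1010000011011100
0xB7A6 = 1011011110100110
XOR → 0001011101111010 = 6010

6010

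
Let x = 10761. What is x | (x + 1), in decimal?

x = 10101000001001 = 10761
x + 1 = 10101000001010
OR    = 10101000001011 = 10763
(x | (x + 1) sets the lowest cleared bit.)

10763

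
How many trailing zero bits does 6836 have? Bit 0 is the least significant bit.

6836 = 1101010110100
Trailing zeros: 2, so the lowest set bit is bit 2 (value 4).

2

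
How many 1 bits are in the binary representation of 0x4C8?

0x4C8 = 10011001000
Count the 1s: 1 + 1 + 1 + 1 = 4

4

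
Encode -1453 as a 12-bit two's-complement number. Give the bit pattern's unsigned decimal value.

2643

1453 in 12 bits: 010110101101
Invert: 101001010010
Add 1:  101001010011 = 2643
(Check: 2^12 - 1453 = 4096 - 1453 = 2643.)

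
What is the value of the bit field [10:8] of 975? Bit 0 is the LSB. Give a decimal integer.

3

v = 01111001111
Shift right by 8: 011
Mask low 3 bits: 011 = 3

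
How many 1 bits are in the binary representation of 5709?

7

5709 = 1011001001101
Count the 1s: 1 + 1 + 1 + 1 + 1 + 1 + 1 = 7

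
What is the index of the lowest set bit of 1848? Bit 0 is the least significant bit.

1848 = 11100111000
Trailing zeros: 3, so the lowest set bit is bit 3 (value 8).

3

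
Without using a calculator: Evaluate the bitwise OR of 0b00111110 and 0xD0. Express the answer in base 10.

254

a = 00111110
0xD0 = 11010000
 OR → 11111110 = 254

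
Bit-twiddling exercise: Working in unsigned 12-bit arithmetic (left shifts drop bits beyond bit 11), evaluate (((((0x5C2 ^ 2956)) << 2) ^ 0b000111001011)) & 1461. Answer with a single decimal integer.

0x5C2 = 010111000010
2956 = 101110001100
→ ^ → 111001001110 = 3662
→ << 2 (mod 2^12) → 100100111000 = 2360
0b000111001011 = 000111001011
→ ^ → 100011110011 = 2291
1461 = 010110110101
→ & → 000010110001 = 177

177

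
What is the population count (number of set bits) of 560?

3

560 = 1000110000
Count the 1s: 1 + 1 + 1 = 3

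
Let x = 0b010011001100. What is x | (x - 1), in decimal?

1231

x = 10011001100 = 1228
x - 1 = 10011001011
OR    = 10011001111 = 1231
(x | (x - 1) sets all bits below the lowest set bit.)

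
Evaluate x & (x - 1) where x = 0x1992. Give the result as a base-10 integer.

6544

x = 1100110010010 = 6546
x - 1 = 1100110010001
AND   = 1100110010000 = 6544
(x & (x - 1) clears the lowest set bit of x.)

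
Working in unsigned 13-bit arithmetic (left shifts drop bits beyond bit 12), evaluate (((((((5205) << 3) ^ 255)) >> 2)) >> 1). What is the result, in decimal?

5205 = 1010001010101
→ << 3 (mod 2^13) → 0001010101000 = 680
255 = 0000011111111
→ ^ → 0001001010111 = 599
→ >> 2 → 0000010010101 = 149
→ >> 1 → 0000001001010 = 74

74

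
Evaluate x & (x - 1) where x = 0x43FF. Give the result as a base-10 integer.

17406

x = 100001111111111 = 17407
x - 1 = 100001111111110
AND   = 100001111111110 = 17406
(x & (x - 1) clears the lowest set bit of x.)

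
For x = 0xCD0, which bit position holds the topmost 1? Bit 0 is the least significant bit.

11

0xCD0 = 110011010000
The topmost 1 is at position 11 (since 2^11 = 2048 ≤ 3280 < 4096).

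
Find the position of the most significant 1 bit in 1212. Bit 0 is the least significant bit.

1212 = 10010111100
The topmost 1 is at position 10 (since 2^10 = 1024 ≤ 1212 < 2048).

10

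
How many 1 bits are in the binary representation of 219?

6

219 = 11011011
Count the 1s: 1 + 1 + 1 + 1 + 1 + 1 = 6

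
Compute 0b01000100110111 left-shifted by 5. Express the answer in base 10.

141024

x = 000001000100110111
shift left by 5 → 100010011011100000 = 141024
(equivalently, 4407 × 2^5 = 4407 × 32)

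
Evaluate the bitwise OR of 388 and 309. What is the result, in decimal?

388 = 110000100
309 = 100110101
 OR → 110110101 = 437

437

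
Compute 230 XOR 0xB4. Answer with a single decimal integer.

230 = 11100110
0xB4 = 10110100
XOR → 01010010 = 82

82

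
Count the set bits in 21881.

9

21881 = 101010101111001
Count the 1s: 1 + 1 + 1 + 1 + 1 + 1 + 1 + 1 + 1 = 9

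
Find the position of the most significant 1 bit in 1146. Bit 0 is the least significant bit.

1146 = 10001111010
The topmost 1 is at position 10 (since 2^10 = 1024 ≤ 1146 < 2048).

10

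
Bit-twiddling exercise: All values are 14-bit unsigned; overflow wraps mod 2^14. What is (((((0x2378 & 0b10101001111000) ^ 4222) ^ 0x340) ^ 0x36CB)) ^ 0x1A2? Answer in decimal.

1583

0x2378 = 10001101111000
0b10101001111000 = 10101001111000
→ & → 10001001111000 = 8824
4222 = 01000001111110
→ ^ → 11001000000110 = 12806
0x340 = 00001101000000
→ ^ → 11000101000110 = 12614
0x36CB = 11011011001011
→ ^ → 00011110001101 = 1933
0x1A2 = 00000110100010
→ ^ → 00011000101111 = 1583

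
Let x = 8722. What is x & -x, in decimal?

x = 10001000010010 = 8722
-x (two's complement) = …01110111101110
AND   = 00000000000010 = 2
(x & -x isolates the lowest set bit of x.)

2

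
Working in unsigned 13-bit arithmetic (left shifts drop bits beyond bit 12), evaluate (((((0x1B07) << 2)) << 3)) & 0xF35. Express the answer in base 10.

0x1B07 = 1101100000111
→ << 2 (mod 2^13) → 0110000011100 = 3100
→ << 3 (mod 2^13) → 0000011100000 = 224
0xF35 = 0111100110101
→ & → 0000000100000 = 32

32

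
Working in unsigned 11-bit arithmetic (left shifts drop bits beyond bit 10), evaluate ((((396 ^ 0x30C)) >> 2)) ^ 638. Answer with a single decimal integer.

734

396 = 00110001100
0x30C = 01100001100
→ ^ → 01010000000 = 640
→ >> 2 → 00010100000 = 160
638 = 01001111110
→ ^ → 01011011110 = 734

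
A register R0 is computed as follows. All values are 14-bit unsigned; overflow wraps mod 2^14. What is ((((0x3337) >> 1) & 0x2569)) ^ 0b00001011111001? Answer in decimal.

0x3337 = 11001100110111
→ >> 1 → 01100110011011 = 6555
0x2569 = 10010101101001
→ & → 00000100001001 = 265
0b00001011111001 = 00001011111001
→ ^ → 00001111110000 = 1008

1008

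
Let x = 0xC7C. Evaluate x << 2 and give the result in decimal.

0xC7C = 00110001111100
shift left by 2 → 11000111110000 = 12784
(equivalently, 3196 × 2^2 = 3196 × 4)

12784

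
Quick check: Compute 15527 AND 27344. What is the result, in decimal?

15527 = 011110010100111
27344 = 110101011010000
AND → 010100010000000 = 10368

10368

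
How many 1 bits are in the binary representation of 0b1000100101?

n = 1000100101
Count the 1s: 1 + 1 + 1 + 1 = 4

4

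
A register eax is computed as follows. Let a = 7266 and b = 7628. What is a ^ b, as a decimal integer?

7266 = 1110001100010
7628 = 1110111001100
XOR → 0000110101110 = 430

430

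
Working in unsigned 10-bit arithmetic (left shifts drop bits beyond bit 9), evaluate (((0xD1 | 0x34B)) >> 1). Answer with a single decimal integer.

0xD1 = 0011010001
0x34B = 1101001011
→ | → 1111011011 = 987
→ >> 1 → 0111101101 = 493

493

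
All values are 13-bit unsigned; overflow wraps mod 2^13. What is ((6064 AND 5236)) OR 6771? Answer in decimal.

7795

6064 = 1011110110000
5236 = 1010001110100
→ AND → 1010000110000 = 5168
6771 = 1101001110011
→ OR → 1111001110011 = 7795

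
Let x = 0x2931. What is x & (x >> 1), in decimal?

16

x = 10100100110001 = 10545
x>>1 = 01010010011000
AND  = 00000000010000 = 16
(x & (x >> 1) has a 1 wherever x has two consecutive 1 bits.)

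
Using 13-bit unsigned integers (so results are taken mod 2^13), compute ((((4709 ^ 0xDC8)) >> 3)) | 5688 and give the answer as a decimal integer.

6141

4709 = 1001001100101
0xDC8 = 0110111001000
→ ^ → 1111110101101 = 8109
→ >> 3 → 0001111110101 = 1013
5688 = 1011000111000
→ | → 1011111111101 = 6141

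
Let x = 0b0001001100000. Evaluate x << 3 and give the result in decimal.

x = 0001001100000
shift left by 3 → 1001100000000 = 4864
(equivalently, 608 × 2^3 = 608 × 8)

4864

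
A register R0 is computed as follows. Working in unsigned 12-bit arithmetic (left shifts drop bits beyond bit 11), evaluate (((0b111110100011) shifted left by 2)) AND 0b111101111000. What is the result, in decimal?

0b111110100011 = 111110100011
→ shifted left by 2 (mod 2^12) → 111010001100 = 3724
0b111101111000 = 111101111000
→ AND → 111000001000 = 3592

3592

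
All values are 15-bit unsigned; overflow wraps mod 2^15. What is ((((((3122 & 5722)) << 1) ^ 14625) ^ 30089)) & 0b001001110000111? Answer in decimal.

3122 = 000110000110010
5722 = 001011001011010
→ & → 000010000010010 = 1042
→ << 1 (mod 2^15) → 000100000100100 = 2084
14625 = 011100100100001
→ ^ → 011000100000101 = 12549
30089 = 111010110001001
→ ^ → 100010010001100 = 17548
0b001001110000111 = 001001110000111
→ & → 000000010000100 = 132

132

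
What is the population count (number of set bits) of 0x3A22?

0x3A22 = 11101000100010
Count the 1s: 1 + 1 + 1 + 1 + 1 + 1 = 6

6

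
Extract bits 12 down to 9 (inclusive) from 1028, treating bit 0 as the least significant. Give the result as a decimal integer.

2

v = 0010000000100
Shift right by 9: 0010
Mask low 4 bits: 0010 = 2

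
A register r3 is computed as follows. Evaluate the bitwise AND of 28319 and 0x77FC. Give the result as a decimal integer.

26268

28319 = 110111010011111
0x77FC = 111011111111100
AND → 110011010011100 = 26268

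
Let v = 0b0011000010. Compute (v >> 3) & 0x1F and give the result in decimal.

24

v = 0011000010
Shift right by 3: 0011000
Mask low 5 bits: 11000 = 24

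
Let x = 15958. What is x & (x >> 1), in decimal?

x = 11111001010110 = 15958
x>>1 = 01111100101011
AND  = 01111000000010 = 7682
(x & (x >> 1) has a 1 wherever x has two consecutive 1 bits.)

7682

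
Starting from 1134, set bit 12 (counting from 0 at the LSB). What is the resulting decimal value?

x = 0010001101110
bit 12 is currently 0; set it via x | (1 << 12) = x | 4096
→ 1010001101110 = 5230

5230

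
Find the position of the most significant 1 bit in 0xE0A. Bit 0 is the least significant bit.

0xE0A = 111000001010
The topmost 1 is at position 11 (since 2^11 = 2048 ≤ 3594 < 4096).

11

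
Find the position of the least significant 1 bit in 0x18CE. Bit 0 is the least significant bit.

1

0x18CE = 1100011001110
Trailing zeros: 1, so the lowest set bit is bit 1 (value 2).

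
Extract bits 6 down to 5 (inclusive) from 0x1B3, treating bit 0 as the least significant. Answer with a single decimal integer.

v = 0110110011
Shift right by 5: 01101
Mask low 2 bits: 01 = 1

1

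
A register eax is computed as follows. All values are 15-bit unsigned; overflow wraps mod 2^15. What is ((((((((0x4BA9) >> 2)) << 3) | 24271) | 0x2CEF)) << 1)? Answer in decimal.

0x4BA9 = 100101110101001
→ >> 2 → 001001011101010 = 4842
→ << 3 (mod 2^15) → 001011101010000 = 5968
24271 = 101111011001111
→ | → 101111111011111 = 24543
0x2CEF = 010110011101111
→ | → 111111111111111 = 32767
→ << 1 (mod 2^15) → 111111111111110 = 32766

32766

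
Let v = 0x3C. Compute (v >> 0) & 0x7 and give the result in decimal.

4

v = 00111100
Shift right by 0: 00111100
Mask low 3 bits: 100 = 4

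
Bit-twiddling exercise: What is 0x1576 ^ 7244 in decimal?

0x1576 = 1010101110110
7244 = 1110001001100
XOR → 0100100111010 = 2362

2362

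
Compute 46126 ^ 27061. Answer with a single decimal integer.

46126 = 1011010000101110
27061 = 0110100110110101
XOR → 1101110110011011 = 56731

56731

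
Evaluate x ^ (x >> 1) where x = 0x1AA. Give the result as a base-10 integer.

x = 110101010 = 426
x>>1 = 011010101
XOR  = 101111111 = 383
(x ^ (x >> 1) gives the standard binary-reflected Gray code of x.)

383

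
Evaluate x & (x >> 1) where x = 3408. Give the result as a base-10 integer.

1024

x = 110101010000 = 3408
x>>1 = 011010101000
AND  = 010000000000 = 1024
(x & (x >> 1) has a 1 wherever x has two consecutive 1 bits.)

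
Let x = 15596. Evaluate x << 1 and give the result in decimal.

15596 = 011110011101100
shift left by 1 → 111100111011000 = 31192
(equivalently, 15596 × 2^1 = 15596 × 2)

31192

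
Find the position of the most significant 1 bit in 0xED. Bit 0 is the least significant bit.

0xED = 11101101
The topmost 1 is at position 7 (since 2^7 = 128 ≤ 237 < 256).

7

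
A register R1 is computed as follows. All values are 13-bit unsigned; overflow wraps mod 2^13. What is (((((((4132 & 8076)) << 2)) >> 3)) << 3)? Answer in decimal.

16

4132 = 1000000100100
8076 = 1111110001100
→ & → 1000000000100 = 4100
→ << 2 (mod 2^13) → 0000000010000 = 16
→ >> 3 → 0000000000010 = 2
→ << 3 (mod 2^13) → 0000000010000 = 16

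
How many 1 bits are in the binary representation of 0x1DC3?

8

0x1DC3 = 1110111000011
Count the 1s: 1 + 1 + 1 + 1 + 1 + 1 + 1 + 1 = 8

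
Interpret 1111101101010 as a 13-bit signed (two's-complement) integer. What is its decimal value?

pattern = 1111101101010 (MSB is 1 ⇒ negative)
Invert: 0000010010101, add 1 → 0000010010110 = 150, so the value is -150.
(Equivalently: 8042 - 2^13 = 8042 - 8192 = -150.)

-150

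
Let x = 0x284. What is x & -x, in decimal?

4

x = 1010000100 = 644
-x (two's complement) = …0101111100
AND   = 0000000100 = 4
(x & -x isolates the lowest set bit of x.)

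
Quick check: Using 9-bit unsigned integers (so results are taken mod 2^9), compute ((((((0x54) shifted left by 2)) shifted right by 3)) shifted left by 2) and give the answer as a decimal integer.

0x54 = 001010100
→ shifted left by 2 (mod 2^9) → 101010000 = 336
→ shifted right by 3 → 000101010 = 42
→ shifted left by 2 (mod 2^9) → 010101000 = 168

168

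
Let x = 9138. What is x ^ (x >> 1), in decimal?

x = 10001110110010 = 9138
x>>1 = 01000111011001
XOR  = 11001001101011 = 12907
(x ^ (x >> 1) gives the standard binary-reflected Gray code of x.)

12907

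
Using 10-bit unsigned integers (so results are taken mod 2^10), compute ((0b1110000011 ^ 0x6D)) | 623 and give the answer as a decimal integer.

0b1110000011 = 1110000011
0x6D = 0001101101
→ ^ → 1111101110 = 1006
623 = 1001101111
→ | → 1111101111 = 1007

1007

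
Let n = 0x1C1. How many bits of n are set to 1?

4

0x1C1 = 111000001
Count the 1s: 1 + 1 + 1 + 1 = 4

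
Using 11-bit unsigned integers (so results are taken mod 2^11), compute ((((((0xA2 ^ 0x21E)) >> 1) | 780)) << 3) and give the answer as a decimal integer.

752

0xA2 = 00010100010
0x21E = 01000011110
→ ^ → 01010111100 = 700
→ >> 1 → 00101011110 = 350
780 = 01100001100
→ | → 01101011110 = 862
→ << 3 (mod 2^11) → 01011110000 = 752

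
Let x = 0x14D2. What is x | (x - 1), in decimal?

x = 1010011010010 = 5330
x - 1 = 1010011010001
OR    = 1010011010011 = 5331
(x | (x - 1) sets all bits below the lowest set bit.)

5331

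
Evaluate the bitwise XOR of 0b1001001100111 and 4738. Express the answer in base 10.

229

a = 1001001100111
4738 = 1001010000010
XOR → 0000011100101 = 229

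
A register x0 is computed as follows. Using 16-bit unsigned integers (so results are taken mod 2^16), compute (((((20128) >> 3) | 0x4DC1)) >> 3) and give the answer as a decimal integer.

20128 = 0100111010100000
→ >> 3 → 0000100111010100 = 2516
0x4DC1 = 0100110111000001
→ | → 0100110111010101 = 19925
→ >> 3 → 0000100110111010 = 2490

2490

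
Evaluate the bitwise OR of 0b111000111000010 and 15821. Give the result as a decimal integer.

32207

a = 111000111000010
15821 = 011110111001101
 OR → 111110111001111 = 32207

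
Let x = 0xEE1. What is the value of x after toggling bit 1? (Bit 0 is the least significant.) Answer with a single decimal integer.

3811

x = 111011100001
bit 1 is currently 0; toggle it via x ^ (1 << 1) = x ^ 2
→ 111011100011 = 3811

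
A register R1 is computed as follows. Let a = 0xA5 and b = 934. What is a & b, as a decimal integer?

164

0xA5 = 0010100101
934 = 1110100110
AND → 0010100100 = 164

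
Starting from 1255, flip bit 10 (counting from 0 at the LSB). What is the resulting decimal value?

x = 0010011100111
bit 10 is currently 1; toggle it via x ^ (1 << 10) = x ^ 1024
→ 0000011100111 = 231

231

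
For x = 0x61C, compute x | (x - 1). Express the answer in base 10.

x = 11000011100 = 1564
x - 1 = 11000011011
OR    = 11000011111 = 1567
(x | (x - 1) sets all bits below the lowest set bit.)

1567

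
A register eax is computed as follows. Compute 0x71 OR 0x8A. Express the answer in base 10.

251

0x71 = 01110001
0x8A = 10001010
 OR → 11111011 = 251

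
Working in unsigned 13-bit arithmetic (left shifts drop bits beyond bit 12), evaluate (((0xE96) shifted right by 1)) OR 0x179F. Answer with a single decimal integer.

6111

0xE96 = 0111010010110
→ shifted right by 1 → 0011101001011 = 1867
0x179F = 1011110011111
→ OR → 1011111011111 = 6111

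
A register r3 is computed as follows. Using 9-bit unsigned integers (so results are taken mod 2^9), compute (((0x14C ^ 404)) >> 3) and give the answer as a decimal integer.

27

0x14C = 101001100
404 = 110010100
→ ^ → 011011000 = 216
→ >> 3 → 000011011 = 27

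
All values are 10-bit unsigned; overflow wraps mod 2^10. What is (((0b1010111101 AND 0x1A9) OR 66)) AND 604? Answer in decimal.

72

0b1010111101 = 1010111101
0x1A9 = 0110101001
→ AND → 0010101001 = 169
66 = 0001000010
→ OR → 0011101011 = 235
604 = 1001011100
→ AND → 0001001000 = 72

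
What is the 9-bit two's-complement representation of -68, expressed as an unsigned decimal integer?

444

68 in 9 bits: 001000100
Invert: 110111011
Add 1:  110111100 = 444
(Check: 2^9 - 68 = 512 - 68 = 444.)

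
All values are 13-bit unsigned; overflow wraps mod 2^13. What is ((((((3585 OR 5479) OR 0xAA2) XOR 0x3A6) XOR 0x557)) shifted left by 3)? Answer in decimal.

2224

3585 = 0111000000001
5479 = 1010101100111
→ OR → 1111101100111 = 8039
0xAA2 = 0101010100010
→ OR → 1111111100111 = 8167
0x3A6 = 0001110100110
→ XOR → 1110001000001 = 7233
0x557 = 0010101010111
→ XOR → 1100100010110 = 6422
→ shifted left by 3 (mod 2^13) → 0100010110000 = 2224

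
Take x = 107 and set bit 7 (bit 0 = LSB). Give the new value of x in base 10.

235

x = 01101011
bit 7 is currently 0; set it via x | (1 << 7) = x | 128
→ 11101011 = 235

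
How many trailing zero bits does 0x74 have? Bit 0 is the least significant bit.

0x74 = 1110100
Trailing zeros: 2, so the lowest set bit is bit 2 (value 4).

2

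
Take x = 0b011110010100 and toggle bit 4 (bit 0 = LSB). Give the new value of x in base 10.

1924

x = 011110010100
bit 4 is currently 1; toggle it via x ^ (1 << 4) = x ^ 16
→ 011110000100 = 1924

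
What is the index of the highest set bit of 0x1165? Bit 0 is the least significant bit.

12

0x1165 = 1000101100101
The topmost 1 is at position 12 (since 2^12 = 4096 ≤ 4453 < 8192).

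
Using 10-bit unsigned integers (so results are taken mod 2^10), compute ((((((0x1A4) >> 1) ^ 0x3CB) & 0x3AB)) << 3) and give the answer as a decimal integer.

72

0x1A4 = 0110100100
→ >> 1 → 0011010010 = 210
0x3CB = 1111001011
→ ^ → 1100011001 = 793
0x3AB = 1110101011
→ & → 1100001001 = 777
→ << 3 (mod 2^10) → 0001001000 = 72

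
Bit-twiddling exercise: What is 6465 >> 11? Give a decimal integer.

6465 = 1100101000001
shift right by 11 → 0000000000011 = 3
(equivalently, floor(6465 / 2048))

3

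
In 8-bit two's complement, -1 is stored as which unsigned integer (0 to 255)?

1 in 8 bits: 00000001
Invert: 11111110
Add 1:  11111111 = 255
(Check: 2^8 - 1 = 256 - 1 = 255.)

255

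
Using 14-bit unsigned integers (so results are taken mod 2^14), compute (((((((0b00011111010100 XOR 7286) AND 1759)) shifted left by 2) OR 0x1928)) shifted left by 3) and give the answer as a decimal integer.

6464

0b00011111010100 = 00011111010100
7286 = 01110001110110
→ XOR → 01101110100010 = 7074
1759 = 00011011011111
→ AND → 00001010000010 = 642
→ shifted left by 2 (mod 2^14) → 00101000001000 = 2568
0x1928 = 01100100101000
→ OR → 01101100101000 = 6952
→ shifted left by 3 (mod 2^14) → 01100101000000 = 6464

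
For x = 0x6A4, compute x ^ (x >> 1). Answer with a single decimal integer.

1526

x = 11010100100 = 1700
x>>1 = 01101010010
XOR  = 10111110110 = 1526
(x ^ (x >> 1) gives the standard binary-reflected Gray code of x.)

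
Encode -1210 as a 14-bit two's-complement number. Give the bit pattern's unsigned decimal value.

15174

1210 in 14 bits: 00010010111010
Invert: 11101101000101
Add 1:  11101101000110 = 15174
(Check: 2^14 - 1210 = 16384 - 1210 = 15174.)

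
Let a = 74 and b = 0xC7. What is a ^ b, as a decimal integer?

74 = 01001010
0xC7 = 11000111
XOR → 10001101 = 141

141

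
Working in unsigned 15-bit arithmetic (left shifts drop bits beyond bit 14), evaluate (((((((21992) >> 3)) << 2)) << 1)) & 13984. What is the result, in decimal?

21992 = 101010111101000
→ >> 3 → 000101010111101 = 2749
→ << 2 (mod 2^15) → 010101011110100 = 10996
→ << 1 (mod 2^15) → 101010111101000 = 21992
13984 = 011011010100000
→ & → 001010010100000 = 5280

5280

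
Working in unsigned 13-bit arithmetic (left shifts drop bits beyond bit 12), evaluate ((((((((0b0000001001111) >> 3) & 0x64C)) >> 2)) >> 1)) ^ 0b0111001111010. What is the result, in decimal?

0b0000001001111 = 0000001001111
→ >> 3 → 0000000001001 = 9
0x64C = 0011001001100
→ & → 0000000001000 = 8
→ >> 2 → 0000000000010 = 2
→ >> 1 → 0000000000001 = 1
0b0111001111010 = 0111001111010
→ ^ → 0111001111011 = 3707

3707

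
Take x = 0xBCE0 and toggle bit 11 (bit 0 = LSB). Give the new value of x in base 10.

x = 1011110011100000
bit 11 is currently 1; toggle it via x ^ (1 << 11) = x ^ 2048
→ 1011010011100000 = 46304

46304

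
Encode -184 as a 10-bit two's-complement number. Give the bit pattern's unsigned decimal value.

840

184 in 10 bits: 0010111000
Invert: 1101000111
Add 1:  1101001000 = 840
(Check: 2^10 - 184 = 1024 - 184 = 840.)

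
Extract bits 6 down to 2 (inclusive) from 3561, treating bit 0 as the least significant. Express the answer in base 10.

26

v = 110111101001
Shift right by 2: 1101111010
Mask low 5 bits: 11010 = 26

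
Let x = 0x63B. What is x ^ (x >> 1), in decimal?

1318

x = 11000111011 = 1595
x>>1 = 01100011101
XOR  = 10100100110 = 1318
(x ^ (x >> 1) gives the standard binary-reflected Gray code of x.)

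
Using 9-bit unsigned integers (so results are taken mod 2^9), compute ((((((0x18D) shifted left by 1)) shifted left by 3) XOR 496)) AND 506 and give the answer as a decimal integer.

288

0x18D = 110001101
→ shifted left by 1 (mod 2^9) → 100011010 = 282
→ shifted left by 3 (mod 2^9) → 011010000 = 208
496 = 111110000
→ XOR → 100100000 = 288
506 = 111111010
→ AND → 100100000 = 288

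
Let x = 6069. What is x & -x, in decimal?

1

x = 1011110110101 = 6069
-x (two's complement) = …0100001001011
AND   = 0000000000001 = 1
(x & -x isolates the lowest set bit of x.)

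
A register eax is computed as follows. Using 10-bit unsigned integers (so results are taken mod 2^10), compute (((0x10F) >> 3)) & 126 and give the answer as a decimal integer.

0x10F = 0100001111
→ >> 3 → 0000100001 = 33
126 = 0001111110
→ & → 0000100000 = 32

32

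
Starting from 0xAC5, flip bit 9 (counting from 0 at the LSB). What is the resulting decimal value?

x = 00101011000101
bit 9 is currently 1; toggle it via x ^ (1 << 9) = x ^ 512
→ 00100011000101 = 2245

2245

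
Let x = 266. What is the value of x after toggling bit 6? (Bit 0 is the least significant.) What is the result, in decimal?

x = 100001010
bit 6 is currently 0; toggle it via x ^ (1 << 6) = x ^ 64
→ 101001010 = 330

330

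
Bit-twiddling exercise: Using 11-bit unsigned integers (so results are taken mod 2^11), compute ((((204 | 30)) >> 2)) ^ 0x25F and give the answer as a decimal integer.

616

204 = 00011001100
30 = 00000011110
→ | → 00011011110 = 222
→ >> 2 → 00000110111 = 55
0x25F = 01001011111
→ ^ → 01001101000 = 616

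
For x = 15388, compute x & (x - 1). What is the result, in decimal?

x = 11110000011100 = 15388
x - 1 = 11110000011011
AND   = 11110000011000 = 15384
(x & (x - 1) clears the lowest set bit of x.)

15384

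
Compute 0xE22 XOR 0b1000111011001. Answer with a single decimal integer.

0xE22 = 0111000100010
b = 1000111011001
XOR → 1111111111011 = 8187

8187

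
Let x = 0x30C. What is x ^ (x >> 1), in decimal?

650

x = 1100001100 = 780
x>>1 = 0110000110
XOR  = 1010001010 = 650
(x ^ (x >> 1) gives the standard binary-reflected Gray code of x.)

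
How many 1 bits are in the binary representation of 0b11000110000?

n = 11000110000
Count the 1s: 1 + 1 + 1 + 1 = 4

4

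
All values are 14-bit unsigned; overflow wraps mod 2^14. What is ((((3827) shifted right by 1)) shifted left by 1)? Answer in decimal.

3826

3827 = 00111011110011
→ shifted right by 1 → 00011101111001 = 1913
→ shifted left by 1 (mod 2^14) → 00111011110010 = 3826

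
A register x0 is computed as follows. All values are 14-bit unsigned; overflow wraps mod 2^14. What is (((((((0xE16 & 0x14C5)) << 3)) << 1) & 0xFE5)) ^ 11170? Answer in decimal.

0xE16 = 00111000010110
0x14C5 = 01010011000101
→ & → 00010000000100 = 1028
→ << 3 (mod 2^14) → 10000000100000 = 8224
→ << 1 (mod 2^14) → 00000001000000 = 64
0xFE5 = 00111111100101
→ & → 00000001000000 = 64
11170 = 10101110100010
→ ^ → 10101111100010 = 11234

11234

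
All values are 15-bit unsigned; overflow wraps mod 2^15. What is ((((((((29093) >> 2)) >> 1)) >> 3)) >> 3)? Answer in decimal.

29093 = 111000110100101
→ >> 2 → 001110001101001 = 7273
→ >> 1 → 000111000110100 = 3636
→ >> 3 → 000000111000110 = 454
→ >> 3 → 000000000111000 = 56

56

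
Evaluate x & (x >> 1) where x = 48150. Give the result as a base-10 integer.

x = 1011110000010110 = 48150
x>>1 = 0101111000001011
AND  = 0001110000000010 = 7170
(x & (x >> 1) has a 1 wherever x has two consecutive 1 bits.)

7170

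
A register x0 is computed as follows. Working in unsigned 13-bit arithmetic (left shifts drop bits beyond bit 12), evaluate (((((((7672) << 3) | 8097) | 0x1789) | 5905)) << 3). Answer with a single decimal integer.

7672 = 1110111111000
→ << 3 (mod 2^13) → 0111111000000 = 4032
8097 = 1111110100001
→ | → 1111111100001 = 8161
0x1789 = 1011110001001
→ | → 1111111101001 = 8169
5905 = 1011100010001
→ | → 1111111111001 = 8185
→ << 3 (mod 2^13) → 1111111001000 = 8136

8136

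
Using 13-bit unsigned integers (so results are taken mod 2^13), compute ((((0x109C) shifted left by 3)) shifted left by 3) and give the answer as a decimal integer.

0x109C = 1000010011100
→ shifted left by 3 (mod 2^13) → 0010011100000 = 1248
→ shifted left by 3 (mod 2^13) → 0011100000000 = 1792

1792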